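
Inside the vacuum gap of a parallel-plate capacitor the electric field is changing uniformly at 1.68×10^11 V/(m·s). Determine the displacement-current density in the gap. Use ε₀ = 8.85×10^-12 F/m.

J_d = ε₀ dE/dt = (8.85×10^-12)(1.68×10^11) = 1.49 A/m².

1.49 A/m²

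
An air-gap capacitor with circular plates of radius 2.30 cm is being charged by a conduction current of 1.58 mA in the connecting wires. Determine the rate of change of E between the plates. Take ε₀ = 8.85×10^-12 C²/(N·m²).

Charge continuity gives I_d = I = 1.58×10^-3 A between the plates.
Then dE/dt = I_d/(ε₀A) = 1.07×10^11 V/(m·s).

1.07×10^11 V/(m·s)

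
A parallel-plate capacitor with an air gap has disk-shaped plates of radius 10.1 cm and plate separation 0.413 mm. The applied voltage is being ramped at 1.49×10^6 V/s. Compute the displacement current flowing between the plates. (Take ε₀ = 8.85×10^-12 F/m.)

E = V/d so dE/dt = (dV/dt)/d = 3.608×10^9 V/(m·s), and I_d = ε₀ A dE/dt = (8.85×10^-12)(0.03205)(3.608×10^9) = 1.02×10^-3 A.

1.02×10^-3 A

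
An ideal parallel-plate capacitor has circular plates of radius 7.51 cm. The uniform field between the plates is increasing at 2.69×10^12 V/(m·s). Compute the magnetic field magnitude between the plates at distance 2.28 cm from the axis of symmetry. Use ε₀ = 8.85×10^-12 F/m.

Total displacement current: I_d = ε₀(πR²)(dE/dt) = (8.85×10^-12)(0.01772)(2.69×10^12) = 0.4219 A.
∮B·dl = μ₀ I_d,enc with I_d,enc = I_d r²/R² = 0.03889 A; so B = μ₀ I_d,enc/(2πr) = 3.41×10^-7 T.

3.41×10^-7 T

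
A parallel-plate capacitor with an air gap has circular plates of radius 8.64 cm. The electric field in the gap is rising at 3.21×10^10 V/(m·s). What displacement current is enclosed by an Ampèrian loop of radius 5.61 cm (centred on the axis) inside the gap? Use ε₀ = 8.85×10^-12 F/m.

2.81×10^-3 A

I_d = ε₀ dΦ_E/dt = ε₀ πR² (dE/dt) = (8.85×10^-12)(0.02345)(3.21×10^10) = 6.662×10^-3 A through the full plate area.
Since J_d is uniform, the enclosed fraction is (r/R)² = 0.4216, giving I_d,enc = 2.81×10^-3 A.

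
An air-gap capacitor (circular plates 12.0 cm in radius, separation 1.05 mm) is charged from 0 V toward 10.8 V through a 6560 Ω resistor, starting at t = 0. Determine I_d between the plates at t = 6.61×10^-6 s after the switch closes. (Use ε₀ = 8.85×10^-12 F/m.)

1.17×10^-4 A

With C = ε₀A/d = (8.85×10^-12)(0.04524)/(1.05×10^-3) = 3.813×10^-10 F, the time constant is τ = RC = 2.501×10^-6 s, so t/τ = 2.643 and e^(−t/τ) = 0.07115.
I_d = I_cond = (V₀/R) e^(−t/τ) = (1.646×10^-3)(0.07115) = 1.17×10^-4 A.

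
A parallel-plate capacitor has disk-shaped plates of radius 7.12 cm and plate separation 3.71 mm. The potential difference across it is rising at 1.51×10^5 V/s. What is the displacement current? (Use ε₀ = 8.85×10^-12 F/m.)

5.74×10^-6 A

C = ε₀A/d = (8.85×10^-12)(0.01593)/(3.71×10^-3) = 3.800×10^-11 F.
I_d = C dV/dt = (3.800×10^-11)(1.51×10^5) = 5.74×10^-6 A.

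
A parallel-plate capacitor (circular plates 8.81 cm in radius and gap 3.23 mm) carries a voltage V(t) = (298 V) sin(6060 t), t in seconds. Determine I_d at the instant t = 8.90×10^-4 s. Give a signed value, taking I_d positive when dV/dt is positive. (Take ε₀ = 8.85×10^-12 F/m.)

7.60×10^-5 A

C = ε₀A/d = (8.85×10^-12)(0.02438)/(3.23×10^-3) = 6.680×10^-11 F. dV/dt = V₀ω·cos(ωt); at ωt = 5.3934 rad this factor is 0.6296.
I_d = C dV/dt = (6.680×10^-11)(298)(6060)(0.6296) = 7.60×10^-5 A.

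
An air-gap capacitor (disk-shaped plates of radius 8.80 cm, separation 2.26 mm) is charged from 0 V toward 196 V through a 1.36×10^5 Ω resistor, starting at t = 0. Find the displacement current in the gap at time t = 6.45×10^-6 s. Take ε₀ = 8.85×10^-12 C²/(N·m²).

8.76×10^-4 A

C = ε₀A/d = (8.85×10^-12)(0.02433)/(2.26×10^-3) = 9.527×10^-11 F, so τ = RC = 1.296×10^-5 s.
The conduction current is I(t) = (V₀/R) e^(−t/τ), and the displacement current between the plates equals it.
t/τ = 0.4977; I_d = (196/1.36×10^5) · e^(−0.4977) = (1.441×10^-3)(0.6079) = 8.76×10^-4 A.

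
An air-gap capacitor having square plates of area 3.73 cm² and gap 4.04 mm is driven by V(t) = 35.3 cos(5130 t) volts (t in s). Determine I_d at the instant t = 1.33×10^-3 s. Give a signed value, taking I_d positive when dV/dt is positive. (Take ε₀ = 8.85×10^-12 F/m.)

dV/dt = (35.3)(5130)·−sin(6.8229) = -9.306×10^4 V/s.
I_d = C dV/dt with C = ε₀A/d = (8.85×10^-12)(3.73×10^-4)/(4.04×10^-3) = 8.171×10^-13 F, so I_d = (8.171×10^-13)(-9.306×10^4) = -7.60×10^-8 A.

-7.60×10^-8 A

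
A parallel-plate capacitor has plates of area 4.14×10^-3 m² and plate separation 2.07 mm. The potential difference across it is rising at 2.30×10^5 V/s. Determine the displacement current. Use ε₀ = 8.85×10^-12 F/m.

4.07×10^-6 A

The field between the plates is E = V/d, so dE/dt = (2.30×10^5)/(2.07×10^-3 m) = 1.111×10^8 V/(m·s).
I_d = ε₀ A (dE/dt) = (8.85×10^-12)(4.14×10^-3)(1.111×10^8) = 4.07×10^-6 A.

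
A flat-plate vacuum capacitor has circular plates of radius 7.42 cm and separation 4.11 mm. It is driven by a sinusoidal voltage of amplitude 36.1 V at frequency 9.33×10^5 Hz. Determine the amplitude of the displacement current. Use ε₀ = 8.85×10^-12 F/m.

The displacement current equals the conduction current C dV/dt, which peaks at C V₀ ω.
With C = ε₀A/d = (8.85×10^-12)(0.01730)/(4.11×10^-3) = 3.725×10^-11 F and ω = 2πf = 5.862×10^6 rad/s, I_d,max = (3.725×10^-11)(36.1)(5.862×10^6) = 7.88×10^-3 A.

7.88×10^-3 A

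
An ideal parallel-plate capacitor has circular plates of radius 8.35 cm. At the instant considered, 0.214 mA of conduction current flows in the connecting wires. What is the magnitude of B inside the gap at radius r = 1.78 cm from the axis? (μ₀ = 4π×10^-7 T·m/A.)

By continuity the displacement current in the gap matches the conduction current: I_d = 2.14×10^-4 A.
For r < R the Ampère–Maxwell law gives B(2πr) = μ₀ I_d (r²/R²), so B = μ₀ I_d r/(2πR²) = (4π×10^-7)(2.14×10^-4)(0.0178)/(2π·0.0835²) = 1.09×10^-10 T.

1.09×10^-10 T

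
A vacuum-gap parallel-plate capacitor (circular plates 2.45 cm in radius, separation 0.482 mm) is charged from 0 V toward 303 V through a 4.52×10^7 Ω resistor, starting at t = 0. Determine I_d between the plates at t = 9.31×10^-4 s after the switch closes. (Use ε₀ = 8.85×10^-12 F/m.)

3.70×10^-6 A

C = ε₀A/d = (8.85×10^-12)(1.886×10^-3)/(4.82×10^-4) = 3.463×10^-11 F and τ = RC = 1.565×10^-3 s. I_d in the gap equals the RC charging current.
I_d(t) = (V₀/R) e^(−t/τ) = 6.704×10^-6 · e^(−0.5949) = 3.70×10^-6 A.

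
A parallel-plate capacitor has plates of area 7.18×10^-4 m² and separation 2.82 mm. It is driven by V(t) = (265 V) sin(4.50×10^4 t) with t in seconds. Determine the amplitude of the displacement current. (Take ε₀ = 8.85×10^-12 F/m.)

2.69×10^-5 A

(dE/dt)_max = V₀ω/d = 4.229×10^9 V/(m·s); ω = 4.50×10^4 rad/s.
I_d,max = ε₀ A (dE/dt)_max = (8.85×10^-12)(7.18×10^-4)(4.229×10^9) = 2.69×10^-5 A.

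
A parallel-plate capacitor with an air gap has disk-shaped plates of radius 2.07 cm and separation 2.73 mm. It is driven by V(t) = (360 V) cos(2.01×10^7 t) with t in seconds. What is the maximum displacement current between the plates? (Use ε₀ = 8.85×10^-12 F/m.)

The displacement current equals the conduction current C dV/dt, which peaks at C V₀ ω.
With C = ε₀A/d = (8.85×10^-12)(1.346×10^-3)/(2.73×10^-3) = 4.363×10^-12 F and ω = 2.01×10^7 rad/s, I_d,max = (4.363×10^-12)(360)(2.01×10^7) = 0.0316 A.

0.0316 A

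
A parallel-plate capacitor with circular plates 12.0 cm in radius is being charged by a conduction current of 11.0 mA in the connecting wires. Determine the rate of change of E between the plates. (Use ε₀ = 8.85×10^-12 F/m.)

Charge continuity gives I_d = I = 0.0110 A between the plates.
Since I_d = ε₀ A dE/dt, dE/dt = I_d/(ε₀A) = (0.0110)/((8.85×10^-12)(0.04524)) = 2.75×10^10 V/(m·s).

2.75×10^10 V/(m·s)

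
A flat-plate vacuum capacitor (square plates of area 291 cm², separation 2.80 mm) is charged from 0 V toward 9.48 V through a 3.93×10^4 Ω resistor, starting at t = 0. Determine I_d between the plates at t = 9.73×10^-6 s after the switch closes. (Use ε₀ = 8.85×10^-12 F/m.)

1.63×10^-5 A

C = ε₀A/d = (8.85×10^-12)(0.0291)/(2.80×10^-3) = 9.198×10^-11 F and τ = RC = 3.615×10^-6 s. I_d in the gap equals the RC charging current.
I_d(t) = (V₀/R) e^(−t/τ) = 2.412×10^-4 · e^(−2.692) = 1.63×10^-5 A.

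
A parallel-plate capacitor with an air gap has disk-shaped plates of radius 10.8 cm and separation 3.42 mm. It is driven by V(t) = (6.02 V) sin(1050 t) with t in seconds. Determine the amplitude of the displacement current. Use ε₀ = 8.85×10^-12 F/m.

5.99×10^-7 A

The displacement current equals the conduction current C dV/dt, which peaks at C V₀ ω.
With C = ε₀A/d = (8.85×10^-12)(0.03664)/(3.42×10^-3) = 9.481×10^-11 F and ω = 1050 rad/s, I_d,max = (9.481×10^-11)(6.02)(1050) = 5.99×10^-7 A.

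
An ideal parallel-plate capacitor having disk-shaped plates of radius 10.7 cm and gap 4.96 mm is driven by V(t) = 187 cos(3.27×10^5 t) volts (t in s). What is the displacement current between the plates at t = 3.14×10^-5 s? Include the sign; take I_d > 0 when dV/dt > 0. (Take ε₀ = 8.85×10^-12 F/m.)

2.93×10^-3 A

dE/dt = (V₀ω/d)·−sin(ωt) with ωt = 10.2678 rad: (187)(3.27×10^5)(0.7467)/(4.96×10^-3) = 9.206×10^9 V/(m·s).
I_d = ε₀ A dE/dt = (8.85×10^-12)(0.03597)(9.206×10^9) = 2.93×10^-3 A.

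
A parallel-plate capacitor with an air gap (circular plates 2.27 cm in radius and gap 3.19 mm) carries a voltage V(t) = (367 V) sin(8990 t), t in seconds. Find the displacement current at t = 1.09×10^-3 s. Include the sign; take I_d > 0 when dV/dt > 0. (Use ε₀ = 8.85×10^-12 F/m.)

-1.38×10^-5 A

dE/dt = (V₀ω/d)·cos(ωt) with ωt = 9.7991 rad: (367)(8990)(-0.9308)/(3.19×10^-3) = -9.627×10^8 V/(m·s).
I_d = ε₀ A dE/dt = (8.85×10^-12)(1.619×10^-3)(-9.627×10^8) = -1.38×10^-5 A.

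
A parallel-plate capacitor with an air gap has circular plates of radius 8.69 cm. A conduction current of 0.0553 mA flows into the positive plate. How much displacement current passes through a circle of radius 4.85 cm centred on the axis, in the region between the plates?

1.72×10^-5 A

No conduction current crosses the gap, so I_d there equals the 5.53×10^-5 A in the leads.
The field is uniform, so I_d,enc = I_d (r/R)² = (5.53×10^-5)(4.85/8.69)² = 1.72×10^-5 A.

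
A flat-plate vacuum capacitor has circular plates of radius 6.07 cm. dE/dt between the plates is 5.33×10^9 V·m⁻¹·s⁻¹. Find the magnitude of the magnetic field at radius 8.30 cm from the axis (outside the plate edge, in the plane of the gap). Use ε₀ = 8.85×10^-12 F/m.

1.32×10^-9 T

Through the whole plate area (πR² = 0.01158 m²), I_d = ε₀ πR² dE/dt = 5.462×10^-4 A.
For r ≥ R the full I_d is enclosed: B = μ₀ I_d/(2πr) = (4π×10^-7)(5.462×10^-4)/(2π·0.0830) = 1.32×10^-9 T.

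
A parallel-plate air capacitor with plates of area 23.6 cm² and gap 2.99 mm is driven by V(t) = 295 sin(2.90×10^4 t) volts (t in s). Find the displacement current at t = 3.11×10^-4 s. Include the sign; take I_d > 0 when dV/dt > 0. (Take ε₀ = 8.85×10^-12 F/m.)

dV/dt = (295)(2.90×10^4)·cos(9.019) = -7.860×10^6 V/s.
I_d = C dV/dt with C = ε₀A/d = (8.85×10^-12)(2.36×10^-3)/(2.99×10^-3) = 6.985×10^-12 F, so I_d = (6.985×10^-12)(-7.860×10^6) = -5.49×10^-5 A.

-5.49×10^-5 A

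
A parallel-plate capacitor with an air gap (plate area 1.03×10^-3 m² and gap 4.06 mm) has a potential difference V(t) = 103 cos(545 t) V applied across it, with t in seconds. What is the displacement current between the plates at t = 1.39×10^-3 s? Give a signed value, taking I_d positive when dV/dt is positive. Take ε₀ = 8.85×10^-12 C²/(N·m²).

C = ε₀A/d = (8.85×10^-12)(1.03×10^-3)/(4.06×10^-3) = 2.245×10^-12 F. dV/dt = V₀ω·−sin(ωt); at ωt = 0.75755 rad this factor is -0.6871.
I_d = C dV/dt = (2.245×10^-12)(103)(545)(-0.6871) = -8.66×10^-8 A.

-8.66×10^-8 A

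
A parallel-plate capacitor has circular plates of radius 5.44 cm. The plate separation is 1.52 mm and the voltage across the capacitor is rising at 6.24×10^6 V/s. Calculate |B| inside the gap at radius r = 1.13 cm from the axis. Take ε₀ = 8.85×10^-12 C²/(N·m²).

2.58×10^-10 T

dE/dt = (dV/dt)/d = 4.105×10^9 V/(m·s); I_d = ε₀(πR²)(dE/dt) = (8.85×10^-12)(9.297×10^-3)(4.105×10^9) = 3.378×10^-4 A.
For r < R the Ampère–Maxwell law gives B(2πr) = μ₀ I_d (r²/R²), so B = μ₀ I_d r/(2πR²) = (4π×10^-7)(3.378×10^-4)(0.0113)/(2π·0.0544²) = 2.58×10^-10 T.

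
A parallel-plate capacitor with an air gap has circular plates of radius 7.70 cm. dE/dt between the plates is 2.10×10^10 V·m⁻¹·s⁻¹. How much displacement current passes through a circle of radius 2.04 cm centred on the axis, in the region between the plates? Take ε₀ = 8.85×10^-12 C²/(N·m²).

2.43×10^-4 A

Total displacement current: I_d = ε₀(πR²)(dE/dt) = (8.85×10^-12)(0.01863)(2.10×10^10) = 3.462×10^-3 A.
Since J_d is uniform, the enclosed fraction is (r/R)² = 0.07019, giving I_d,enc = 2.43×10^-4 A.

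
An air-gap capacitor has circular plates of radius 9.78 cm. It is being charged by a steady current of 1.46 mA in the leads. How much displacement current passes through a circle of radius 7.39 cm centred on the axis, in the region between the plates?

Between the plates the displacement current equals the wire current: I_d = 1.46 mA = 1.46×10^-3 A.
Through an area πr² the displacement current is I_d·(πr²/πR²) = I_d (r/R)² = 8.34×10^-4 A.

8.34×10^-4 A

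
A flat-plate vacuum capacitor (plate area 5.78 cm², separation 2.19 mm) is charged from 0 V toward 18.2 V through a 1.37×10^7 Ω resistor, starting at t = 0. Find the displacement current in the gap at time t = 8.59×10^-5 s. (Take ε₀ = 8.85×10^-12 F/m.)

With C = ε₀A/d = (8.85×10^-12)(5.78×10^-4)/(2.19×10^-3) = 2.336×10^-12 F, the time constant is τ = RC = 3.200×10^-5 s, so t/τ = 2.684 and e^(−t/τ) = 0.06829.
I_d = I_cond = (V₀/R) e^(−t/τ) = (1.328×10^-6)(0.06829) = 9.07×10^-8 A.

9.07×10^-8 A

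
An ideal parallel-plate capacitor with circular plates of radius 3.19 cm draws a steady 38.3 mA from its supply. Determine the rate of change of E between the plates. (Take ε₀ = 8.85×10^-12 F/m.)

Charge continuity gives I_d = I = 0.0383 A between the plates.
Then dE/dt = I_d/(ε₀A) = 1.35×10^12 V/(m·s).

1.35×10^12 V/(m·s)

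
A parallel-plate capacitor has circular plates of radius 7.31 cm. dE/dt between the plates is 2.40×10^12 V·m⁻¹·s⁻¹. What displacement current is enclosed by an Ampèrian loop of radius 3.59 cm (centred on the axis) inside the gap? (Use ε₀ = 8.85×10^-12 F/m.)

0.0860 A

Through the whole plate area (πR² = 0.01679 m²), I_d = ε₀ πR² dE/dt = 0.3566 A.
Since J_d is uniform, the enclosed fraction is (r/R)² = 0.2412, giving I_d,enc = 0.0860 A.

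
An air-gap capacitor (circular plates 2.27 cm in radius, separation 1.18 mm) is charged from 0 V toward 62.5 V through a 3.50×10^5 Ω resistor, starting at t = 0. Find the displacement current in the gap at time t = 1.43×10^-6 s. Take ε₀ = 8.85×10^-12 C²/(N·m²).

1.28×10^-4 A

C = ε₀A/d = (8.85×10^-12)(1.619×10^-3)/(1.18×10^-3) = 1.214×10^-11 F and τ = RC = 4.249×10^-6 s. I_d in the gap equals the RC charging current.
I_d(t) = (V₀/R) e^(−t/τ) = 1.786×10^-4 · e^(−0.3365) = 1.28×10^-4 A.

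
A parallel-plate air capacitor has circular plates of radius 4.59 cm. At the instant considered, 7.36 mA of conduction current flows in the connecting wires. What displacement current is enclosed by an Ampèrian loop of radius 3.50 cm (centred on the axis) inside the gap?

4.28×10^-3 A

By continuity the displacement current in the gap matches the conduction current: I_d = 7.36×10^-3 A.
Through an area πr² the displacement current is I_d·(πr²/πR²) = I_d (r/R)² = 4.28×10^-3 A.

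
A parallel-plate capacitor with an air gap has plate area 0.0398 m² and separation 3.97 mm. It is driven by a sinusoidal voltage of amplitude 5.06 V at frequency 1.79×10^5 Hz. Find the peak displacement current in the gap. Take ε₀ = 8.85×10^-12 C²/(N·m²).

5.05×10^-4 A

The displacement current equals the conduction current C dV/dt, which peaks at C V₀ ω.
With C = ε₀A/d = (8.85×10^-12)(0.0398)/(3.97×10^-3) = 8.872×10^-11 F and ω = 2πf = 1.125×10^6 rad/s, I_d,max = (8.872×10^-11)(5.06)(1.125×10^6) = 5.05×10^-4 A.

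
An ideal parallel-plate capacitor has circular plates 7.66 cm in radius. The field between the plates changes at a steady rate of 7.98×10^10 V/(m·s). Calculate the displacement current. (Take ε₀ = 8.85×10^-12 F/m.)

0.0130 A

The displacement current is ε₀ times dΦ_E/dt = ε₀ A dE/dt = (8.85×10^-12)(0.01843)(7.98×10^10) = 0.0130 A.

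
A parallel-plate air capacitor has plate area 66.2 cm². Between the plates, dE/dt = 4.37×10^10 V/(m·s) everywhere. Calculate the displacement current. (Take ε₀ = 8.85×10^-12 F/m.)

The displacement current is ε₀ times dΦ_E/dt = ε₀ A dE/dt = (8.85×10^-12)(6.62×10^-3)(4.37×10^10) = 2.56×10^-3 A.

2.56×10^-3 A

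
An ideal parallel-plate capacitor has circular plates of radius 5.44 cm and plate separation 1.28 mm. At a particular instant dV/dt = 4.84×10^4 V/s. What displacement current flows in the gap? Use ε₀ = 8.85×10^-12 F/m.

3.11×10^-6 A

The field between the plates is E = V/d, so dE/dt = (4.84×10^4)/(1.28×10^-3 m) = 3.781×10^7 V/(m·s).
I_d = ε₀ A (dE/dt) = (8.85×10^-12)(9.297×10^-3)(3.781×10^7) = 3.11×10^-6 A.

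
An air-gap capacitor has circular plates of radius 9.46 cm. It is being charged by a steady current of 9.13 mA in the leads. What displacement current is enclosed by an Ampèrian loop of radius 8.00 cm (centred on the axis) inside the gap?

6.53×10^-3 A

No conduction current crosses the gap, so I_d there equals the 9.13×10^-3 A in the leads.
The field is uniform, so I_d,enc = I_d (r/R)² = (9.13×10^-3)(8.00/9.46)² = 6.53×10^-3 A.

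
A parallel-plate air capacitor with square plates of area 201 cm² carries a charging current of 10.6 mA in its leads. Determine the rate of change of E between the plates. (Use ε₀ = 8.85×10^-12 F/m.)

5.96×10^10 V/(m·s)

By continuity, I_d in the gap equals the 10.6 mA flowing in the wire.
Since I_d = ε₀ A dE/dt, dE/dt = I_d/(ε₀A) = (0.0106)/((8.85×10^-12)(0.0201)) = 5.96×10^10 V/(m·s).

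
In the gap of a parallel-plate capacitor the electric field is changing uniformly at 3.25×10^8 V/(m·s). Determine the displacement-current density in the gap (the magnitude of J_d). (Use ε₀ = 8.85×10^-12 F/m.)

The displacement-current density is ε₀ ∂E/∂t = (8.85×10^-12)(3.25×10^8) = 2.88×10^-3 A/m².

2.88×10^-3 A/m²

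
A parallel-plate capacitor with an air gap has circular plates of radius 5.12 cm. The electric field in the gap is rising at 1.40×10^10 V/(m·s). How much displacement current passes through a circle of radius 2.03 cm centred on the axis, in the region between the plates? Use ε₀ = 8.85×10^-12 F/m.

1.60×10^-4 A

I_d = ε₀ dΦ_E/dt = ε₀ πR² (dE/dt) = (8.85×10^-12)(8.235×10^-3)(1.40×10^10) = 1.020×10^-3 A through the full plate area.
Through an area πr² the displacement current is I_d·(πr²/πR²) = I_d (r/R)² = 1.60×10^-4 A.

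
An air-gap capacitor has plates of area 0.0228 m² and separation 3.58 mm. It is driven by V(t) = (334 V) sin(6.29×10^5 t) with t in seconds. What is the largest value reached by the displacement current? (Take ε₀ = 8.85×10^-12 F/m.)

0.0118 A

The displacement current equals the conduction current C dV/dt, which peaks at C V₀ ω.
With C = ε₀A/d = (8.85×10^-12)(0.0228)/(3.58×10^-3) = 5.636×10^-11 F and ω = 6.29×10^5 rad/s, I_d,max = (5.636×10^-11)(334)(6.29×10^5) = 0.0118 A.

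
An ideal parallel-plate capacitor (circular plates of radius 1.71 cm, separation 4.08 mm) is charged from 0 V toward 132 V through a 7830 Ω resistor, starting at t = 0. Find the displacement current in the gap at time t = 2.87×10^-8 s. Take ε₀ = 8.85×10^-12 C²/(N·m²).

2.68×10^-3 A

C = ε₀A/d = (8.85×10^-12)(9.186×10^-4)/(4.08×10^-3) = 1.993×10^-12 F, so τ = RC = 1.561×10^-8 s.
The conduction current is I(t) = (V₀/R) e^(−t/τ), and the displacement current between the plates equals it.
t/τ = 1.839; I_d = (132/7830) · e^(−1.839) = (0.01686)(0.1590) = 2.68×10^-3 A.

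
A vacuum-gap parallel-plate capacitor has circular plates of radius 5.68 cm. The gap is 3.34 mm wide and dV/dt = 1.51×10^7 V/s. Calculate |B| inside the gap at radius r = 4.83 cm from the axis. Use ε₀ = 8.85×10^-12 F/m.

1.21×10^-9 T

dE/dt = (dV/dt)/d = 4.521×10^9 V/(m·s); I_d = ε₀(πR²)(dE/dt) = (8.85×10^-12)(0.01014)(4.521×10^9) = 4.057×10^-4 A.
An Ampèrian loop of radius r encloses a fraction (r/R)² of I_d. Then B·2πr = μ₀ I_d (r/R)², giving B = μ₀ I_d r/(2πR²) = 1.21×10^-9 T.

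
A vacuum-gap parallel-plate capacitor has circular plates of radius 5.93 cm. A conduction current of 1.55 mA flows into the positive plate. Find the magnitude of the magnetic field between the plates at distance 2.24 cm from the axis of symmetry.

1.97×10^-9 T

By continuity the displacement current in the gap matches the conduction current: I_d = 1.55×10^-3 A.
An Ampèrian loop of radius r encloses a fraction (r/R)² of I_d. Then B·2πr = μ₀ I_d (r/R)², giving B = μ₀ I_d r/(2πR²) = 1.97×10^-9 T.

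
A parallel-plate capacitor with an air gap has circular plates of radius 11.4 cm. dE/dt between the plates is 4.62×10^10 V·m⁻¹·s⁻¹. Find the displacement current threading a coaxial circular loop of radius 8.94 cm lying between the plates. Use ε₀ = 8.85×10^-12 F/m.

0.0103 A

Through the whole plate area (πR² = 0.04083 m²), I_d = ε₀ πR² dE/dt = 0.01669 A.
Through an area πr² the displacement current is I_d·(πr²/πR²) = I_d (r/R)² = 0.0103 A.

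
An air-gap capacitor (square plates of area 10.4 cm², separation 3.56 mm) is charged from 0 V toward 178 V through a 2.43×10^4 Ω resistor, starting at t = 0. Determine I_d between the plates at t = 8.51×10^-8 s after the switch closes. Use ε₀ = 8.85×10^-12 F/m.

With C = ε₀A/d = (8.85×10^-12)(1.04×10^-3)/(3.56×10^-3) = 2.585×10^-12 F, the time constant is τ = RC = 6.282×10^-8 s, so t/τ = 1.355 and e^(−t/τ) = 0.2579.
I_d = I_cond = (V₀/R) e^(−t/τ) = (7.325×10^-3)(0.2579) = 1.89×10^-3 A.

1.89×10^-3 A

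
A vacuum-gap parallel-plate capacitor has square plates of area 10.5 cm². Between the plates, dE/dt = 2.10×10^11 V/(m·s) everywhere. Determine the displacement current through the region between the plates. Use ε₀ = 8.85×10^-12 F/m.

1.95×10^-3 A

The displacement current is ε₀ times dΦ_E/dt = ε₀ A dE/dt = (8.85×10^-12)(1.05×10^-3)(2.10×10^11) = 1.95×10^-3 A.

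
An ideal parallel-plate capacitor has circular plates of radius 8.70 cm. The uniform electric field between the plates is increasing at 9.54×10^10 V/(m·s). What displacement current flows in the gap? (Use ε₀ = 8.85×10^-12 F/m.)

The displacement current is ε₀ times dΦ_E/dt = ε₀ A dE/dt = (8.85×10^-12)(0.02378)(9.54×10^10) = 0.0201 A.

0.0201 A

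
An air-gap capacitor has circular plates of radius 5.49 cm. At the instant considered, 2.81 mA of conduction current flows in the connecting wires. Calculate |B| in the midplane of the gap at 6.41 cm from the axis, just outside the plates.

By continuity the displacement current in the gap matches the conduction current: I_d = 2.81×10^-3 A.
Outside the plates the loop encloses all of I_d, so B·2πr = μ₀ I_d and B = 8.77×10^-9 T.

8.77×10^-9 T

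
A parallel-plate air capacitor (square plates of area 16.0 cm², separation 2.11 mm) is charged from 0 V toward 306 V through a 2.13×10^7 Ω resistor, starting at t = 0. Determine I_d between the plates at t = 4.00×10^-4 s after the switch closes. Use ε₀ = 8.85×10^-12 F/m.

8.75×10^-7 A

C = ε₀A/d = (8.85×10^-12)(1.60×10^-3)/(2.11×10^-3) = 6.711×10^-12 F and τ = RC = 1.429×10^-4 s. I_d in the gap equals the RC charging current.
I_d(t) = (V₀/R) e^(−t/τ) = 1.437×10^-5 · e^(−2.799) = 8.75×10^-7 A.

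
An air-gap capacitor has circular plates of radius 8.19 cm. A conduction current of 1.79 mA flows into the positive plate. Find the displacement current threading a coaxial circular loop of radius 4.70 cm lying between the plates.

Between the plates the displacement current equals the wire current: I_d = 1.79 mA = 1.79×10^-3 A.
The field is uniform, so I_d,enc = I_d (r/R)² = (1.79×10^-3)(4.70/8.19)² = 5.89×10^-4 A.

5.89×10^-4 A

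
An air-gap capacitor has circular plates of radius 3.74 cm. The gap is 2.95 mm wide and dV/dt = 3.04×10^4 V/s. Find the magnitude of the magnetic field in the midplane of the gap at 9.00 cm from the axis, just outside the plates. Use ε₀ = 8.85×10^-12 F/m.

8.91×10^-13 T

With E = V/d, dE/dt = 1.031×10^7 V/(m·s) and πR² = 4.394×10^-3 m², giving I_d = ε₀ πR² dE/dt = 4.009×10^-7 A.
With r > R the enclosed displacement current is the full I_d; B = μ₀ I_d / (2πr) = 8.91×10^-13 T.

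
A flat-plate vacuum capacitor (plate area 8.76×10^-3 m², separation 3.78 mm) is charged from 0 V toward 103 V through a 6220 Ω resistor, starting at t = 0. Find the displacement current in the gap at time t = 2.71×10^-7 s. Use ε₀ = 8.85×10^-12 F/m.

1.98×10^-3 A

With C = ε₀A/d = (8.85×10^-12)(8.76×10^-3)/(3.78×10^-3) = 2.051×10^-11 F, the time constant is τ = RC = 1.276×10^-7 s, so t/τ = 2.124 and e^(−t/τ) = 0.1196.
I_d = I_cond = (V₀/R) e^(−t/τ) = (0.01656)(0.1196) = 1.98×10^-3 A.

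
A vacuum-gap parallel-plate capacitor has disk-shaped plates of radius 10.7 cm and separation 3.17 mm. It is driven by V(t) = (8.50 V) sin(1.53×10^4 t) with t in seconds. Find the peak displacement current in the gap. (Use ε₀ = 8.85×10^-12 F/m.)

1.31×10^-5 A

(dE/dt)_max = V₀ω/d = 4.103×10^7 V/(m·s); ω = 1.53×10^4 rad/s.
I_d,max = ε₀ A (dE/dt)_max = (8.85×10^-12)(0.03597)(4.103×10^7) = 1.31×10^-5 A.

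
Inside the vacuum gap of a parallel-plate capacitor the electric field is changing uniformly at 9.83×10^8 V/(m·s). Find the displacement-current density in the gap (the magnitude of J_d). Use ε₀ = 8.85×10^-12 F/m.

8.70×10^-3 A/m²

J_d = ε₀ dE/dt = (8.85×10^-12)(9.83×10^8) = 8.70×10^-3 A/m².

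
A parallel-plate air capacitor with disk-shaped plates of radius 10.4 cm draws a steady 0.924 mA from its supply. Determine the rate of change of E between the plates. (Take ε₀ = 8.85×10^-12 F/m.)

Charge continuity gives I_d = I = 9.24×10^-4 A between the plates.
Then dE/dt = I_d/(ε₀A) = 3.07×10^9 V/(m·s).

3.07×10^9 V/(m·s)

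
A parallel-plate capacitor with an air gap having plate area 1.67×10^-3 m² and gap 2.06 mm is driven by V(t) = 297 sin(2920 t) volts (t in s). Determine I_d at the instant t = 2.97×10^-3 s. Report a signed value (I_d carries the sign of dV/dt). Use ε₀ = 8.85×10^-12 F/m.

-4.54×10^-6 A

dE/dt = (V₀ω/d)·cos(ωt) with ωt = 8.6724 rad: (297)(2920)(-0.7301)/(2.06×10^-3) = -3.074×10^8 V/(m·s).
I_d = ε₀ A dE/dt = (8.85×10^-12)(1.67×10^-3)(-3.074×10^8) = -4.54×10^-6 A.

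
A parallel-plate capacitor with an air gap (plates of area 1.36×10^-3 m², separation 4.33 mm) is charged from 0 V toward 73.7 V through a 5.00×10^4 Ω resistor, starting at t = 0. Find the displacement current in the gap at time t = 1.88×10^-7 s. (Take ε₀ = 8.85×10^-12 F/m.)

3.81×10^-4 A

C = ε₀A/d = (8.85×10^-12)(1.36×10^-3)/(4.33×10^-3) = 2.780×10^-12 F, so τ = RC = 1.390×10^-7 s.
The conduction current is I(t) = (V₀/R) e^(−t/τ), and the displacement current between the plates equals it.
t/τ = 1.353; I_d = (73.7/5.00×10^4) · e^(−1.353) = (1.474×10^-3)(0.2585) = 3.81×10^-4 A.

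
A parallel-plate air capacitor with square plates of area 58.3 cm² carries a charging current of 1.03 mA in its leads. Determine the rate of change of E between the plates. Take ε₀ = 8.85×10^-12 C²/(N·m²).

By continuity, I_d in the gap equals the 1.03 mA flowing in the wire.
Then dE/dt = I_d/(ε₀A) = 2.00×10^10 V/(m·s).

2.00×10^10 V/(m·s)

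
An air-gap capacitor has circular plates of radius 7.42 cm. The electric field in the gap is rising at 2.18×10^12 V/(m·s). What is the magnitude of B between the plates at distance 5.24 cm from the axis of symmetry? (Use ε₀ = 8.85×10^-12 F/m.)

Through the whole plate area (πR² = 0.01730 m²), I_d = ε₀ πR² dE/dt = 0.3338 A.
For r < R the Ampère–Maxwell law gives B(2πr) = μ₀ I_d (r²/R²), so B = μ₀ I_d r/(2πR²) = (4π×10^-7)(0.3338)(0.0524)/(2π·0.0742²) = 6.35×10^-7 T.

6.35×10^-7 T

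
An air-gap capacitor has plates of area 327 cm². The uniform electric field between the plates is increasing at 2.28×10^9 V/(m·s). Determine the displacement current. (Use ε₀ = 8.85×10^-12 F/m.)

6.60×10^-4 A

The displacement current is ε₀ times dΦ_E/dt = ε₀ A dE/dt = (8.85×10^-12)(0.0327)(2.28×10^9) = 6.60×10^-4 A.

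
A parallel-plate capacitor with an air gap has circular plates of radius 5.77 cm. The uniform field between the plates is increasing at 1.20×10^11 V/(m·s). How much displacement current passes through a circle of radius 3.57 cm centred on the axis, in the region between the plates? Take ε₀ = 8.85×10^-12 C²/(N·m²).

I_d = ε₀ dΦ_E/dt = ε₀ πR² (dE/dt) = (8.85×10^-12)(0.01046)(1.20×10^11) = 0.01111 A through the full plate area.
The field is uniform, so I_d,enc = I_d (r/R)² = (0.01111)(3.57/5.77)² = 4.25×10^-3 A.

4.25×10^-3 A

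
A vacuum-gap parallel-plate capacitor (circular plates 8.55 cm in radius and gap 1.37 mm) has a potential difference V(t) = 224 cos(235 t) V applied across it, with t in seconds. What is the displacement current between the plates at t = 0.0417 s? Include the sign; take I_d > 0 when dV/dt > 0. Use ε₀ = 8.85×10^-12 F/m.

dV/dt = (224)(235)·−sin(9.7995) = 1.927×10^4 V/s.
I_d = C dV/dt with C = ε₀A/d = (8.85×10^-12)(0.02297)/(1.37×10^-3) = 1.484×10^-10 F, so I_d = (1.484×10^-10)(1.927×10^4) = 2.86×10^-6 A.

2.86×10^-6 A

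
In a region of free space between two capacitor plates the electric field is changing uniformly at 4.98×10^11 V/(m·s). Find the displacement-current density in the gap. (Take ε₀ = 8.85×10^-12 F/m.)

4.41 A/m²

J_d = ε₀ ∂E/∂t, so J_d = 4.41 A/m².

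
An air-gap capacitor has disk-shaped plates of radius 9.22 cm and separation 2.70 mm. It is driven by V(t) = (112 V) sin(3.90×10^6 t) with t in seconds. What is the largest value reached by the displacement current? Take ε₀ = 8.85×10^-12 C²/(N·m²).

The displacement current equals the conduction current C dV/dt, which peaks at C V₀ ω.
With C = ε₀A/d = (8.85×10^-12)(0.02671)/(2.70×10^-3) = 8.755×10^-11 F and ω = 3.90×10^6 rad/s, I_d,max = (8.755×10^-11)(112)(3.90×10^6) = 0.0382 A.

0.0382 A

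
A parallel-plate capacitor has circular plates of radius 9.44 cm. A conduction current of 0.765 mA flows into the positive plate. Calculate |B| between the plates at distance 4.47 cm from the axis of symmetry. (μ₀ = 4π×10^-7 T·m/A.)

No conduction current crosses the gap, so I_d there equals the 7.65×10^-4 A in the leads.
∮B·dl = μ₀ I_d,enc with I_d,enc = I_d r²/R² = 1.715×10^-4 A; so B = μ₀ I_d,enc/(2πr) = 7.67×10^-10 T.

7.67×10^-10 T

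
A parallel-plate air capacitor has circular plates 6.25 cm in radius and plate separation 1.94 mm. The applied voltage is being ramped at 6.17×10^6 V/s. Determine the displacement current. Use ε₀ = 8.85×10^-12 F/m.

The field between the plates is E = V/d, so dE/dt = (6.17×10^6)/(1.94×10^-3 m) = 3.180×10^9 V/(m·s).
I_d = ε₀ A (dE/dt) = (8.85×10^-12)(0.01227)(3.180×10^9) = 3.45×10^-4 A.

3.45×10^-4 A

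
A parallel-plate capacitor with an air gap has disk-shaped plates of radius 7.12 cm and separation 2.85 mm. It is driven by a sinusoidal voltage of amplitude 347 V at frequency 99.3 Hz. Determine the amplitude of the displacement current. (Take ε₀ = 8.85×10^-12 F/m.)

(dE/dt)_max = V₀ω/d = 7.596×10^7 V/(m·s); ω = 2πf = 623.9 rad/s.
I_d,max = ε₀ A (dE/dt)_max = (8.85×10^-12)(0.01593)(7.596×10^7) = 1.07×10^-5 A.

1.07×10^-5 A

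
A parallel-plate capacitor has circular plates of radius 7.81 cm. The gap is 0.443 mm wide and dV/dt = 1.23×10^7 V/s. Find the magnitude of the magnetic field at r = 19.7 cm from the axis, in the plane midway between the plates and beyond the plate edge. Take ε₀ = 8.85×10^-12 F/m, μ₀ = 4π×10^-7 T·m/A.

With E = V/d, dE/dt = 2.777×10^10 V/(m·s) and πR² = 0.01916 m², giving I_d = ε₀ πR² dE/dt = 4.709×10^-3 A.
For r ≥ R the full I_d is enclosed: B = μ₀ I_d/(2πr) = (4π×10^-7)(4.709×10^-3)/(2π·0.197) = 4.78×10^-9 T.

4.78×10^-9 T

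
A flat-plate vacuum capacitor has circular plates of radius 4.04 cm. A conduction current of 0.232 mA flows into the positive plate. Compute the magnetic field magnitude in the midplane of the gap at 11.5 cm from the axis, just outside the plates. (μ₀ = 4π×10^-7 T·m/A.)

Between the plates the displacement current equals the wire current: I_d = 0.232 mA = 2.32×10^-4 A.
For r ≥ R the full I_d is enclosed: B = μ₀ I_d/(2πr) = (4π×10^-7)(2.32×10^-4)/(2π·0.115) = 4.03×10^-10 T.

4.03×10^-10 T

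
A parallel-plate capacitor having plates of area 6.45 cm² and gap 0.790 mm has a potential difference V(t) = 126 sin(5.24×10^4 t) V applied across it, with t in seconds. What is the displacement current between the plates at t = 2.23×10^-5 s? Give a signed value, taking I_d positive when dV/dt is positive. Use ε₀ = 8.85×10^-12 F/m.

1.87×10^-5 A

dE/dt = (V₀ω/d)·cos(ωt) with ωt = 1.16852 rad: (126)(5.24×10^4)(0.3915)/(7.90×10^-4) = 3.272×10^9 V/(m·s).
I_d = ε₀ A dE/dt = (8.85×10^-12)(6.45×10^-4)(3.272×10^9) = 1.87×10^-5 A.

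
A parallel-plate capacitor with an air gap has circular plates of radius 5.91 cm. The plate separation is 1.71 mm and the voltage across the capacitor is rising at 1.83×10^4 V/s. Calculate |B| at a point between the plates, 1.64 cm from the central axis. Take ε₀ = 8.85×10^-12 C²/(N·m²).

dE/dt = (dV/dt)/d = 1.070×10^7 V/(m·s); I_d = ε₀(πR²)(dE/dt) = (8.85×10^-12)(0.01097)(1.070×10^7) = 1.039×10^-6 A.
For r < R the Ampère–Maxwell law gives B(2πr) = μ₀ I_d (r²/R²), so B = μ₀ I_d r/(2πR²) = (4π×10^-7)(1.039×10^-6)(0.0164)/(2π·0.0591²) = 9.76×10^-13 T.

9.76×10^-13 T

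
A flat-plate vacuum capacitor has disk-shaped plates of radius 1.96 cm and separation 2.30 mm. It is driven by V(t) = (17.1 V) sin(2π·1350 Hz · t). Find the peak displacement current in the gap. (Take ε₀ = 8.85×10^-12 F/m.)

6.74×10^-7 A

The displacement current equals the conduction current C dV/dt, which peaks at C V₀ ω.
With C = ε₀A/d = (8.85×10^-12)(1.207×10^-3)/(2.30×10^-3) = 4.644×10^-12 F and ω = 2πf = 8482 rad/s, I_d,max = (4.644×10^-12)(17.1)(8482) = 6.74×10^-7 A.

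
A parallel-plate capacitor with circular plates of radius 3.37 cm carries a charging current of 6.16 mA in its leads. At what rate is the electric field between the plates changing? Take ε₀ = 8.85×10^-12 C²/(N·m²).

1.95×10^11 V/(m·s)

Charge continuity gives I_d = I = 6.16×10^-3 A between the plates.
Since I_d = ε₀ A dE/dt, dE/dt = I_d/(ε₀A) = (6.16×10^-3)/((8.85×10^-12)(3.568×10^-3)) = 1.95×10^11 V/(m·s).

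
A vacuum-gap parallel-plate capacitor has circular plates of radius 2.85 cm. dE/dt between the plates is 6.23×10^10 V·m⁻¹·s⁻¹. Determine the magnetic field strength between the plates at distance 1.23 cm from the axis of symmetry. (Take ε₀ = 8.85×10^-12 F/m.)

Total displacement current: I_d = ε₀(πR²)(dE/dt) = (8.85×10^-12)(2.552×10^-3)(6.23×10^10) = 1.407×10^-3 A.
∮B·dl = μ₀ I_d,enc with I_d,enc = I_d r²/R² = 2.621×10^-4 A; so B = μ₀ I_d,enc/(2πr) = 4.26×10^-9 T.

4.26×10^-9 T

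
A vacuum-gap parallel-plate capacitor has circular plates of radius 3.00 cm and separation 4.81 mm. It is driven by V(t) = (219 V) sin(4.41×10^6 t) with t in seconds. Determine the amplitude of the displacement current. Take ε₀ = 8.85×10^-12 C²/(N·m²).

The displacement current equals the conduction current C dV/dt, which peaks at C V₀ ω.
With C = ε₀A/d = (8.85×10^-12)(2.827×10^-3)/(4.81×10^-3) = 5.201×10^-12 F and ω = 4.41×10^6 rad/s, I_d,max = (5.201×10^-12)(219)(4.41×10^6) = 5.02×10^-3 A.

5.02×10^-3 A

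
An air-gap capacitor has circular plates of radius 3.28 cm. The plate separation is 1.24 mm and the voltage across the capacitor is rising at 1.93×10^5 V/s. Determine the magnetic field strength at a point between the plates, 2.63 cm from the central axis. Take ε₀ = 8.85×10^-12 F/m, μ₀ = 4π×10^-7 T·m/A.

dE/dt = (dV/dt)/d = 1.556×10^8 V/(m·s); I_d = ε₀(πR²)(dE/dt) = (8.85×10^-12)(3.380×10^-3)(1.556×10^8) = 4.654×10^-6 A.
An Ampèrian loop of radius r encloses a fraction (r/R)² of I_d. Then B·2πr = μ₀ I_d (r/R)², giving B = μ₀ I_d r/(2πR²) = 2.28×10^-11 T.

2.28×10^-11 T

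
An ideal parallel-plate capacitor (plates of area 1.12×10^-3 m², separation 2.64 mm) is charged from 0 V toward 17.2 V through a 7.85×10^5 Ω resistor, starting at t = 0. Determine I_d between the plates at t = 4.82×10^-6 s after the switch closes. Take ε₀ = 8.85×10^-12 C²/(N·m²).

4.27×10^-6 A

C = ε₀A/d = (8.85×10^-12)(1.12×10^-3)/(2.64×10^-3) = 3.755×10^-12 F and τ = RC = 2.948×10^-6 s. I_d in the gap equals the RC charging current.
I_d(t) = (V₀/R) e^(−t/τ) = 2.191×10^-5 · e^(−1.635) = 4.27×10^-6 A.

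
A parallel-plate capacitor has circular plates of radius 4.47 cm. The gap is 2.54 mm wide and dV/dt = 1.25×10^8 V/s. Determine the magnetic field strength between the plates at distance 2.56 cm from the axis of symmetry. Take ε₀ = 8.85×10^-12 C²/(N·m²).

7.01×10^-9 T

dE/dt = (dV/dt)/d = 4.921×10^10 V/(m·s); I_d = ε₀(πR²)(dE/dt) = (8.85×10^-12)(6.277×10^-3)(4.921×10^10) = 2.734×10^-3 A.
An Ampèrian loop of radius r encloses a fraction (r/R)² of I_d. Then B·2πr = μ₀ I_d (r/R)², giving B = μ₀ I_d r/(2πR²) = 7.01×10^-9 T.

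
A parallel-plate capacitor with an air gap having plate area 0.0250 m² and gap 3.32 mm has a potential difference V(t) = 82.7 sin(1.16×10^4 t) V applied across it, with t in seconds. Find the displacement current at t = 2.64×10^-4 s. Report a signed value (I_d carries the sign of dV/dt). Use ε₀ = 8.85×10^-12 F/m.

-6.37×10^-5 A

dE/dt = (V₀ω/d)·cos(ωt) with ωt = 3.0624 rad: (82.7)(1.16×10^4)(-0.9969)/(3.32×10^-3) = -2.881×10^8 V/(m·s).
I_d = ε₀ A dE/dt = (8.85×10^-12)(0.0250)(-2.881×10^8) = -6.37×10^-5 A.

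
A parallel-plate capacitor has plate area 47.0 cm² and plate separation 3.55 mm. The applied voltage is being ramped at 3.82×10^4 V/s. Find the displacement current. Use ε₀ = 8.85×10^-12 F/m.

4.48×10^-7 A

C = ε₀A/d = (8.85×10^-12)(4.70×10^-3)/(3.55×10^-3) = 1.172×10^-11 F.
I_d = C dV/dt = (1.172×10^-11)(3.82×10^4) = 4.48×10^-7 A.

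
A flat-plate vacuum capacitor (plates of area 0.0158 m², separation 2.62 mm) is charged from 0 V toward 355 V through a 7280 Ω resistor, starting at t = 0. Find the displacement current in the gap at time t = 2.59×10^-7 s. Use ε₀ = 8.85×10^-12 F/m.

C = ε₀A/d = (8.85×10^-12)(0.0158)/(2.62×10^-3) = 5.337×10^-11 F, so τ = RC = 3.885×10^-7 s.
The conduction current is I(t) = (V₀/R) e^(−t/τ), and the displacement current between the plates equals it.
t/τ = 0.6667; I_d = (355/7280) · e^(−0.6667) = (0.04876)(0.5134) = 0.0250 A.

0.0250 A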